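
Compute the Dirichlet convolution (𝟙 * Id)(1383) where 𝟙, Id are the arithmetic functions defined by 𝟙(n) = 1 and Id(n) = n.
(𝟙 * Id)(1383) = 1848

Divisors of 1383: [1, 3, 461, 1383]. For each d | 1383:
  d = 1: 𝟙(1) · Id(1383/1) = 1 · 1383 = 1383
  d = 3: 𝟙(3) · Id(1383/3) = 1 · 461 = 461
  d = 461: 𝟙(461) · Id(1383/461) = 1 · 3 = 3
  d = 1383: 𝟙(1383) · Id(1383/1383) = 1 · 1 = 1
Summing: (𝟙 * Id)(1383) = 1383 + 461 + 3 + 1 = 1848.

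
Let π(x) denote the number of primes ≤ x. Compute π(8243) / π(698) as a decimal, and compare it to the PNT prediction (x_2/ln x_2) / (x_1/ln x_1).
π(8243)/π(698) = 1035/125 ≈ 8.2800;  PNT prediction ≈ 8.5760.

π(698) = 125 and π(8243) = 1035, so π(8243)/π(698) ≈ 8.2800. The PNT-predicted ratio is (8243/ln(8243)) / (698/ln(698)) ≈ 8.5760. The two agree to within a few percent, as expected.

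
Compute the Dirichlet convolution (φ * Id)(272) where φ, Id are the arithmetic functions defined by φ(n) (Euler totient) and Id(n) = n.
(φ * Id)(272) = 1584

Divisors of 272: [1, 2, 4, 8, 16, 17, 34, 68, 136, 272]. For each d | 272:
  d = 1: φ(1) · Id(272/1) = 1 · 272 = 272
  d = 2: φ(2) · Id(272/2) = 1 · 136 = 136
  d = 4: φ(4) · Id(272/4) = 2 · 68 = 136
  d = 8: φ(8) · Id(272/8) = 4 · 34 = 136
  d = 16: φ(16) · Id(272/16) = 8 · 17 = 136
  d = 17: φ(17) · Id(272/17) = 16 · 16 = 256
  d = 34: φ(34) · Id(272/34) = 16 · 8 = 128
  d = 68: φ(68) · Id(272/68) = 32 · 4 = 128
  d = 136: φ(136) · Id(272/136) = 64 · 2 = 128
  d = 272: φ(272) · Id(272/272) = 128 · 1 = 128
Summing: (φ * Id)(272) = 272 + 136 + 136 + 136 + 136 + 256 + 128 + 128 + 128 + 128 = 1584.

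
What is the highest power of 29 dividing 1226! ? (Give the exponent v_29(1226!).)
v_29(1226!) = 43

Legendre's formula: v_p(n!) = Σ_{k ≥ 1} ⌊n / p^k⌋. For p = 29, n = 1226, the terms are:
  ⌊1226/29^1⌋ = ⌊1226/29⌋ = 42
  ⌊1226/29^2⌋ = ⌊1226/841⌋ = 1
(the next term ⌊1226/29^3⌋ = 0, terminating the sum). Summing: v_29(1226!) = 42 + 1 = 43.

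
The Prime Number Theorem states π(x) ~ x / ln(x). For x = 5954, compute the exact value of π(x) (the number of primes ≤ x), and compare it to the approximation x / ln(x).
π(5954) = 781;  x/ln(x) ≈ 685.01;  relative error ≈ 12.29%.

Directly count primes up to 5954: π(5954) = 781. The PNT approximation gives 5954/ln(5954) ≈ 5954/8.69182 ≈ 685.01. Relative error (π(x) − x/ln(x)) / π(x) ≈ 12.29%; the approximation is known to undercount slightly (Li(x) is a better estimate).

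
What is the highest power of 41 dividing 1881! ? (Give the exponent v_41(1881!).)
v_41(1881!) = 46

Legendre's formula: v_p(n!) = Σ_{k ≥ 1} ⌊n / p^k⌋. For p = 41, n = 1881, the terms are:
  ⌊1881/41^1⌋ = ⌊1881/41⌋ = 45
  ⌊1881/41^2⌋ = ⌊1881/1681⌋ = 1
(the next term ⌊1881/41^3⌋ = 0, terminating the sum). Summing: v_41(1881!) = 45 + 1 = 46.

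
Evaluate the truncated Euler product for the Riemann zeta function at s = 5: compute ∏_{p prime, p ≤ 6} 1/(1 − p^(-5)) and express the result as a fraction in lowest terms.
∏ = 3037500/2929531

The primes p ≤ 6 are [2, 3, 5]. For each prime, (1 − 1/p^5)^(-1) = p^5 / (p^5 − 1). The product is (1 − 1/2^5)^(-1), (1 − 1/3^5)^(-1), (1 − 1/5^5)^(-1) = ∏ p^5 / (p^5 − 1) = 3037500/2929531.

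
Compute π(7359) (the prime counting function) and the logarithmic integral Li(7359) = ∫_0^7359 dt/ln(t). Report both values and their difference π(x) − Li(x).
π(7359) = 937;  Li(7359) ≈ 954.76;  π(x) − Li(x) ≈ -17.76.

Direct count of primes ≤ 7359 gives π(7359) = 937. Numerical evaluation of the logarithmic integral gives Li(7359) ≈ 954.76. The difference π(x) − Li(x) ≈ -17.76 is typically negative for small/moderate x (Li(x) overestimates), though Littlewood's theorem shows this sign changes infinitely often.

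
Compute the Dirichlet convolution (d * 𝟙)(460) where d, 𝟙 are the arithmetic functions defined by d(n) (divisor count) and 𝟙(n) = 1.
(d * 𝟙)(460) = 54

Divisors of 460: [1, 2, 4, 5, 10, 20, 23, 46, 92, 115, 230, 460]. For each d | 460:
  d = 1: d(1) · 𝟙(460/1) = 1 · 1 = 1
  d = 2: d(2) · 𝟙(460/2) = 2 · 1 = 2
  d = 4: d(4) · 𝟙(460/4) = 3 · 1 = 3
  d = 5: d(5) · 𝟙(460/5) = 2 · 1 = 2
  d = 10: d(10) · 𝟙(460/10) = 4 · 1 = 4
  d = 20: d(20) · 𝟙(460/20) = 6 · 1 = 6
  d = 23: d(23) · 𝟙(460/23) = 2 · 1 = 2
  d = 46: d(46) · 𝟙(460/46) = 4 · 1 = 4
  d = 92: d(92) · 𝟙(460/92) = 6 · 1 = 6
  d = 115: d(115) · 𝟙(460/115) = 4 · 1 = 4
  d = 230: d(230) · 𝟙(460/230) = 8 · 1 = 8
  d = 460: d(460) · 𝟙(460/460) = 12 · 1 = 12
Summing: (d * 𝟙)(460) = 1 + 2 + 3 + 2 + 4 + 6 + 2 + 4 + 6 + 4 + 8 + 12 = 54.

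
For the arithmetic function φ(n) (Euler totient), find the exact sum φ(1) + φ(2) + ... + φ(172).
Σ_{n ≤ 172} φ(n) = 9022

Compute φ(n) for each 1 ≤ n ≤ 172: φ(1) = 1, φ(2) = 1, φ(3) = 2, φ(4) = 2, φ(5) = 4, φ(6) = 2, φ(7) = 6, φ(8) = 4, φ(9) = 6, φ(10) = 4, φ(11) = 10, φ(12) = 4, φ(13) = 12, φ(14) = 6, φ(15) = 8, φ(16) = 8, φ(17) = 16, φ(18) = 6, φ(19) = 18, φ(20) = 8, φ(21) = 12, φ(22) = 10, φ(23) = 22, φ(24) = 8, φ(25) = 20, φ(26) = 12, φ(27) = 18, φ(28) = 12, φ(29) = 28, φ(30) = 8, φ(31) = 30, φ(32) = 16, φ(33) = 20, φ(34) = 16, φ(35) = 24, φ(36) = 12, φ(37) = 36, φ(38) = 18, φ(39) = 24, φ(40) = 16, φ(41) = 40, φ(42) = 12, φ(43) = 42, φ(44) = 20, φ(45) = 24, φ(46) = 22, φ(47) = 46, φ(48) = 16, φ(49) = 42, φ(50) = 20, φ(51) = 32, φ(52) = 24, φ(53) = 52, φ(54) = 18, φ(55) = 40, φ(56) = 24, φ(57) = 36, φ(58) = 28, φ(59) = 58, φ(60) = 16, φ(61) = 60, φ(62) = 30, φ(63) = 36, φ(64) = 32, φ(65) = 48, φ(66) = 20, φ(67) = 66, φ(68) = 32, φ(69) = 44, φ(70) = 24, φ(71) = 70, φ(72) = 24, φ(73) = 72, φ(74) = 36, φ(75) = 40, φ(76) = 36, φ(77) = 60, φ(78) = 24, φ(79) = 78, φ(80) = 32, φ(81) = 54, φ(82) = 40, φ(83) = 82, φ(84) = 24, φ(85) = 64, φ(86) = 42, φ(87) = 56, φ(88) = 40, φ(89) = 88, φ(90) = 24, φ(91) = 72, φ(92) = 44, φ(93) = 60, φ(94) = 46, φ(95) = 72, φ(96) = 32, φ(97) = 96, φ(98) = 42, φ(99) = 60, φ(100) = 40, φ(101) = 100, φ(102) = 32, φ(103) = 102, φ(104) = 48, φ(105) = 48, φ(106) = 52, φ(107) = 106, φ(108) = 36, φ(109) = 108, φ(110) = 40, φ(111) = 72, φ(112) = 48, φ(113) = 112, φ(114) = 36, φ(115) = 88, φ(116) = 56, φ(117) = 72, φ(118) = 58, φ(119) = 96, φ(120) = 32, φ(121) = 110, φ(122) = 60, φ(123) = 80, φ(124) = 60, φ(125) = 100, φ(126) = 36, φ(127) = 126, φ(128) = 64, φ(129) = 84, φ(130) = 48, φ(131) = 130, φ(132) = 40, φ(133) = 108, φ(134) = 66, φ(135) = 72, φ(136) = 64, φ(137) = 136, φ(138) = 44, φ(139) = 138, φ(140) = 48, φ(141) = 92, φ(142) = 70, φ(143) = 120, φ(144) = 48, φ(145) = 112, φ(146) = 72, φ(147) = 84, φ(148) = 72, φ(149) = 148, φ(150) = 40, φ(151) = 150, φ(152) = 72, φ(153) = 96, φ(154) = 60, φ(155) = 120, φ(156) = 48, φ(157) = 156, φ(158) = 78, φ(159) = 104, φ(160) = 64, φ(161) = 132, φ(162) = 54, φ(163) = 162, φ(164) = 80, φ(165) = 80, φ(166) = 82, φ(167) = 166, φ(168) = 48, φ(169) = 156, φ(170) = 64, φ(171) = 108, φ(172) = 84. Summing all 172 values: 9022. (Average order: Σ_{n ≤ x} φ(n) ~ (3/π²) x². For x = 172, (3/π²)·172² ≈ 8992.46.)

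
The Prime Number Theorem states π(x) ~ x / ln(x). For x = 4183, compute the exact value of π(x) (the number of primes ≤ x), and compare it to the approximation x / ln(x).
π(4183) = 574;  x/ln(x) ≈ 501.63;  relative error ≈ 12.61%.

Directly count primes up to 4183: π(4183) = 574. The PNT approximation gives 4183/ln(4183) ≈ 4183/8.33878 ≈ 501.63. Relative error (π(x) − x/ln(x)) / π(x) ≈ 12.61%; the approximation is known to undercount slightly (Li(x) is a better estimate).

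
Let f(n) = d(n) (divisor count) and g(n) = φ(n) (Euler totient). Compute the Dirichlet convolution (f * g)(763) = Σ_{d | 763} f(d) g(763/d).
(d * φ)(763) = 880

Divisors of 763: [1, 7, 109, 763]. For each d | 763:
  d = 1: d(1) · φ(763/1) = 1 · 648 = 648
  d = 7: d(7) · φ(763/7) = 2 · 108 = 216
  d = 109: d(109) · φ(763/109) = 2 · 6 = 12
  d = 763: d(763) · φ(763/763) = 4 · 1 = 4
Summing: (d * φ)(763) = 648 + 216 + 12 + 4 = 880.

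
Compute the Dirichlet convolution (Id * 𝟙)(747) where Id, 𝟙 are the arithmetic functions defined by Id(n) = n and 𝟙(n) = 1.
(Id * 𝟙)(747) = 1092

Divisors of 747: [1, 3, 9, 83, 249, 747]. For each d | 747:
  d = 1: Id(1) · 𝟙(747/1) = 1 · 1 = 1
  d = 3: Id(3) · 𝟙(747/3) = 3 · 1 = 3
  d = 9: Id(9) · 𝟙(747/9) = 9 · 1 = 9
  d = 83: Id(83) · 𝟙(747/83) = 83 · 1 = 83
  d = 249: Id(249) · 𝟙(747/249) = 249 · 1 = 249
  d = 747: Id(747) · 𝟙(747/747) = 747 · 1 = 747
Summing: (Id * 𝟙)(747) = 1 + 3 + 9 + 83 + 249 + 747 = 1092.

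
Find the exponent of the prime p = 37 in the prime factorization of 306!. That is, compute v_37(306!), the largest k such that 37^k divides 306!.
v_37(306!) = 8

Legendre's formula: v_p(n!) = Σ_{k ≥ 1} ⌊n / p^k⌋. For p = 37, n = 306, the terms are:
  ⌊306/37^1⌋ = ⌊306/37⌋ = 8
(the next term ⌊306/37^2⌋ = 0, terminating the sum). Summing: v_37(306!) = 8 = 8.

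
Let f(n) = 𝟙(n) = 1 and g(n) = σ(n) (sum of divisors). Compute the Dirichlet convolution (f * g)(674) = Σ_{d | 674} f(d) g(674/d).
(𝟙 * σ)(674) = 1356

Divisors of 674: [1, 2, 337, 674]. For each d | 674:
  d = 1: 𝟙(1) · σ(674/1) = 1 · 1014 = 1014
  d = 2: 𝟙(2) · σ(674/2) = 1 · 338 = 338
  d = 337: 𝟙(337) · σ(674/337) = 1 · 3 = 3
  d = 674: 𝟙(674) · σ(674/674) = 1 · 1 = 1
Summing: (𝟙 * σ)(674) = 1014 + 338 + 3 + 1 = 1356.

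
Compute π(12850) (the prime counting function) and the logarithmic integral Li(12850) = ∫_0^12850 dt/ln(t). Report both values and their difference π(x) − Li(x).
π(12850) = 1531;  Li(12850) ≈ 1551.26;  π(x) − Li(x) ≈ -20.26.

Direct count of primes ≤ 12850 gives π(12850) = 1531. Numerical evaluation of the logarithmic integral gives Li(12850) ≈ 1551.26. The difference π(x) − Li(x) ≈ -20.26 is typically negative for small/moderate x (Li(x) overestimates), though Littlewood's theorem shows this sign changes infinitely often.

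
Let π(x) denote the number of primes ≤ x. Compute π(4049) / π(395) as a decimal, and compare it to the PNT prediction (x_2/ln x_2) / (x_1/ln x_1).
π(4049)/π(395) = 558/77 ≈ 7.2468;  PNT prediction ≈ 7.3785.

π(395) = 77 and π(4049) = 558, so π(4049)/π(395) ≈ 7.2468. The PNT-predicted ratio is (4049/ln(4049)) / (395/ln(395)) ≈ 7.3785. The two agree to within a few percent, as expected.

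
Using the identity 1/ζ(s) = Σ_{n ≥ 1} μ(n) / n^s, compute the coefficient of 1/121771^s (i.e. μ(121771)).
μ(121771) = 1

Factor n = 121771 = 13 · 17 · 19 · 29. μ(n) = 0 if any exponent ≥ 2 (not squarefree); otherwise μ(n) = (−1)^{ω(n)} where ω(n) is the number of distinct prime factors. Applying: μ(121771) = 1.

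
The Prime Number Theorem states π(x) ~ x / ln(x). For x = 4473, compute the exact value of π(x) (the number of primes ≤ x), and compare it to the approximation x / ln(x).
π(4473) = 607;  x/ln(x) ≈ 532.13;  relative error ≈ 12.33%.

Directly count primes up to 4473: π(4473) = 607. The PNT approximation gives 4473/ln(4473) ≈ 4473/8.40581 ≈ 532.13. Relative error (π(x) − x/ln(x)) / π(x) ≈ 12.33%; the approximation is known to undercount slightly (Li(x) is a better estimate).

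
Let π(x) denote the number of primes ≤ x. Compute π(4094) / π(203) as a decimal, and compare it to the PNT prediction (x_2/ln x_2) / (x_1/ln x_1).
π(4094)/π(203) = 564/46 ≈ 12.2609;  PNT prediction ≈ 12.8833.

π(203) = 46 and π(4094) = 564, so π(4094)/π(203) ≈ 12.2609. The PNT-predicted ratio is (4094/ln(4094)) / (203/ln(203)) ≈ 12.8833. The two agree to within a few percent, as expected.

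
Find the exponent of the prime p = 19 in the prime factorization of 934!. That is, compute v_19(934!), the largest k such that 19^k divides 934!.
v_19(934!) = 51

Legendre's formula: v_p(n!) = Σ_{k ≥ 1} ⌊n / p^k⌋. For p = 19, n = 934, the terms are:
  ⌊934/19^1⌋ = ⌊934/19⌋ = 49
  ⌊934/19^2⌋ = ⌊934/361⌋ = 2
(the next term ⌊934/19^3⌋ = 0, terminating the sum). Summing: v_19(934!) = 49 + 2 = 51.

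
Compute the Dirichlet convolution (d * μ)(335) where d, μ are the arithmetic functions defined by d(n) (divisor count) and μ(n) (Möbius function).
(d * μ)(335) = 1

Divisors of 335: [1, 5, 67, 335]. For each d | 335:
  d = 1: d(1) · μ(335/1) = 1 · 1 = 1
  d = 5: d(5) · μ(335/5) = 2 · -1 = -2
  d = 67: d(67) · μ(335/67) = 2 · -1 = -2
  d = 335: d(335) · μ(335/335) = 4 · 1 = 4
Summing: (d * μ)(335) = 1 + -2 + -2 + 4 = 1.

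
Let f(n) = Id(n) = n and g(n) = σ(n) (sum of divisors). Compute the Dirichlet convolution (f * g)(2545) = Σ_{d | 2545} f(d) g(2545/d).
(Id * σ)(2545) = 11209

Divisors of 2545: [1, 5, 509, 2545]. For each d | 2545:
  d = 1: Id(1) · σ(2545/1) = 1 · 3060 = 3060
  d = 5: Id(5) · σ(2545/5) = 5 · 510 = 2550
  d = 509: Id(509) · σ(2545/509) = 509 · 6 = 3054
  d = 2545: Id(2545) · σ(2545/2545) = 2545 · 1 = 2545
Summing: (Id * σ)(2545) = 3060 + 2550 + 3054 + 2545 = 11209.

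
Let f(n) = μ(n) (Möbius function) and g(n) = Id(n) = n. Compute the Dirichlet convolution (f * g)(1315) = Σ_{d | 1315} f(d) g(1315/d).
(μ * Id)(1315) = 1048

Divisors of 1315: [1, 5, 263, 1315]. For each d | 1315:
  d = 1: μ(1) · Id(1315/1) = 1 · 1315 = 1315
  d = 5: μ(5) · Id(1315/5) = -1 · 263 = -263
  d = 263: μ(263) · Id(1315/263) = -1 · 5 = -5
  d = 1315: μ(1315) · Id(1315/1315) = 1 · 1 = 1
Summing: (μ * Id)(1315) = 1315 + -263 + -5 + 1 = 1048.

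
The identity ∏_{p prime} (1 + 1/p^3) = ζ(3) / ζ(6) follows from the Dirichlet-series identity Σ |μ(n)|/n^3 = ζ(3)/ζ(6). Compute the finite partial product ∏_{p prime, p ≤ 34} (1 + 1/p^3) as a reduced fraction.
∏ = 123276368443014873612288/104343309932640260237195

The primes p ≤ 34 are [2, 3, 5, 7, 11, 13, 17, 19, 23, 29, 31]. For each, (1 + 1/p^3) = (p^3 + 1)/p^3. Multiplying these fractions over p ∈ [2, 3, 5, 7, 11, 13, 17, 19, 23, 29, 31] gives 123276368443014873612288/104343309932640260237195. (In the limit P → ∞ this tends to ζ(3)/ζ(6).)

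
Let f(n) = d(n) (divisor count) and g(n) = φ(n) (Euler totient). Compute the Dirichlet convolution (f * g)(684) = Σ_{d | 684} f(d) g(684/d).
(d * φ)(684) = 1820

Divisors of 684: [1, 2, 3, 4, 6, 9, 12, 18, 19, 36, 38, 57, 76, 114, 171, 228, 342, 684]. For each d | 684:
  d = 1: d(1) · φ(684/1) = 1 · 216 = 216
  d = 2: d(2) · φ(684/2) = 2 · 108 = 216
  d = 3: d(3) · φ(684/3) = 2 · 72 = 144
  d = 4: d(4) · φ(684/4) = 3 · 108 = 324
  d = 6: d(6) · φ(684/6) = 4 · 36 = 144
  d = 9: d(9) · φ(684/9) = 3 · 36 = 108
  d = 12: d(12) · φ(684/12) = 6 · 36 = 216
  d = 18: d(18) · φ(684/18) = 6 · 18 = 108
  d = 19: d(19) · φ(684/19) = 2 · 12 = 24
  d = 36: d(36) · φ(684/36) = 9 · 18 = 162
  d = 38: d(38) · φ(684/38) = 4 · 6 = 24
  d = 57: d(57) · φ(684/57) = 4 · 4 = 16
  d = 76: d(76) · φ(684/76) = 6 · 6 = 36
  d = 114: d(114) · φ(684/114) = 8 · 2 = 16
  d = 171: d(171) · φ(684/171) = 6 · 2 = 12
  d = 228: d(228) · φ(684/228) = 12 · 2 = 24
  d = 342: d(342) · φ(684/342) = 12 · 1 = 12
  d = 684: d(684) · φ(684/684) = 18 · 1 = 18
Summing: (d * φ)(684) = 216 + 216 + 144 + 324 + 144 + 108 + 216 + 108 + 24 + 162 + 24 + 16 + 36 + 16 + 12 + 24 + 12 + 18 = 1820.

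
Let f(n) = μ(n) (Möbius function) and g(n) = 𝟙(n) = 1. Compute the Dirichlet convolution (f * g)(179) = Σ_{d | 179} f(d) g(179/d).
(μ * 𝟙)(179) = 0

Divisors of 179: [1, 179]. For each d | 179:
  d = 1: μ(1) · 𝟙(179/1) = 1 · 1 = 1
  d = 179: μ(179) · 𝟙(179/179) = -1 · 1 = -1
Summing: (μ * 𝟙)(179) = 1 + -1 = 0.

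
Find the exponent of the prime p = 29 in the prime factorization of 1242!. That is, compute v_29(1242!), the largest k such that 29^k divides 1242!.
v_29(1242!) = 43

Legendre's formula: v_p(n!) = Σ_{k ≥ 1} ⌊n / p^k⌋. For p = 29, n = 1242, the terms are:
  ⌊1242/29^1⌋ = ⌊1242/29⌋ = 42
  ⌊1242/29^2⌋ = ⌊1242/841⌋ = 1
(the next term ⌊1242/29^3⌋ = 0, terminating the sum). Summing: v_29(1242!) = 42 + 1 = 43.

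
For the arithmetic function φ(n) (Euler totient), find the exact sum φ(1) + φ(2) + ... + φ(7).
Σ_{n ≤ 7} φ(n) = 18

Compute φ(n) for each 1 ≤ n ≤ 7: φ(1) = 1, φ(2) = 1, φ(3) = 2, φ(4) = 2, φ(5) = 4, φ(6) = 2, φ(7) = 6. Summing all 7 values: 18. (Average order: Σ_{n ≤ x} φ(n) ~ (3/π²) x². For x = 7, (3/π²)·7² ≈ 14.89.)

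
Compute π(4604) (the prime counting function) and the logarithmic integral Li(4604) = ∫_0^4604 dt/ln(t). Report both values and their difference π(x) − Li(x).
π(4604) = 623;  Li(4604) ≈ 637.56;  π(x) − Li(x) ≈ -14.56.

Direct count of primes ≤ 4604 gives π(4604) = 623. Numerical evaluation of the logarithmic integral gives Li(4604) ≈ 637.56. The difference π(x) − Li(x) ≈ -14.56 is typically negative for small/moderate x (Li(x) overestimates), though Littlewood's theorem shows this sign changes infinitely often.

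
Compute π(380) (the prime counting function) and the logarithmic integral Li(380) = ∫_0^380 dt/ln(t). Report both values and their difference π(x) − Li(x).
π(380) = 75;  Li(380) ≈ 82.07;  π(x) − Li(x) ≈ -7.07.

Direct count of primes ≤ 380 gives π(380) = 75. Numerical evaluation of the logarithmic integral gives Li(380) ≈ 82.07. The difference π(x) − Li(x) ≈ -7.07 is typically negative for small/moderate x (Li(x) overestimates), though Littlewood's theorem shows this sign changes infinitely often.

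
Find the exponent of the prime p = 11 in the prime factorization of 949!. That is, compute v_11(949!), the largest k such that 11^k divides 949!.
v_11(949!) = 93

Legendre's formula: v_p(n!) = Σ_{k ≥ 1} ⌊n / p^k⌋. For p = 11, n = 949, the terms are:
  ⌊949/11^1⌋ = ⌊949/11⌋ = 86
  ⌊949/11^2⌋ = ⌊949/121⌋ = 7
(the next term ⌊949/11^3⌋ = 0, terminating the sum). Summing: v_11(949!) = 86 + 7 = 93.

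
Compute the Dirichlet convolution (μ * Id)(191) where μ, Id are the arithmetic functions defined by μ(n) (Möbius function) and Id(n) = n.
(μ * Id)(191) = 190

Divisors of 191: [1, 191]. For each d | 191:
  d = 1: μ(1) · Id(191/1) = 1 · 191 = 191
  d = 191: μ(191) · Id(191/191) = -1 · 1 = -1
Summing: (μ * Id)(191) = 191 + -1 = 190.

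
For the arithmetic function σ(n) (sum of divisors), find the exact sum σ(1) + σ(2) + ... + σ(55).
Σ_{n ≤ 55} σ(n) = 2496

Compute σ(n) for each 1 ≤ n ≤ 55: σ(1) = 1, σ(2) = 3, σ(3) = 4, σ(4) = 7, σ(5) = 6, σ(6) = 12, σ(7) = 8, σ(8) = 15, σ(9) = 13, σ(10) = 18, σ(11) = 12, σ(12) = 28, σ(13) = 14, σ(14) = 24, σ(15) = 24, σ(16) = 31, σ(17) = 18, σ(18) = 39, σ(19) = 20, σ(20) = 42, σ(21) = 32, σ(22) = 36, σ(23) = 24, σ(24) = 60, σ(25) = 31, σ(26) = 42, σ(27) = 40, σ(28) = 56, σ(29) = 30, σ(30) = 72, σ(31) = 32, σ(32) = 63, σ(33) = 48, σ(34) = 54, σ(35) = 48, σ(36) = 91, σ(37) = 38, σ(38) = 60, σ(39) = 56, σ(40) = 90, σ(41) = 42, σ(42) = 96, σ(43) = 44, σ(44) = 84, σ(45) = 78, σ(46) = 72, σ(47) = 48, σ(48) = 124, σ(49) = 57, σ(50) = 93, σ(51) = 72, σ(52) = 98, σ(53) = 54, σ(54) = 120, σ(55) = 72. Summing all 55 values: 2496. (Average order: Σ_{n ≤ x} σ(n) ~ (π²/12) x². For x = 55, (π²/12)·55² ≈ 2487.96.)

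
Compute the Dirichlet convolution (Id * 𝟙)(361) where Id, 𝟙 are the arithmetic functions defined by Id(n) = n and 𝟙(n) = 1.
(Id * 𝟙)(361) = 381

Divisors of 361: [1, 19, 361]. For each d | 361:
  d = 1: Id(1) · 𝟙(361/1) = 1 · 1 = 1
  d = 19: Id(19) · 𝟙(361/19) = 19 · 1 = 19
  d = 361: Id(361) · 𝟙(361/361) = 361 · 1 = 361
Summing: (Id * 𝟙)(361) = 1 + 19 + 361 = 381.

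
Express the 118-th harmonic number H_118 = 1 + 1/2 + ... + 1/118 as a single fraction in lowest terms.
H_118 = 93018884434841482250701215017315081260434614082769/17379782769567790172972927968296006432665936992320

Direct summation: H_118 = 1 + 1/2 + ... + 1/118. The least common denominator is lcm(1, ..., 118) = 955888052326228459513511038256280353796626534577600; over this denominator the numerator is 955888052326228459513511038256280353796626534577600 + 477944026163114229756755519128140176898313267288800 + 318629350775409486504503679418760117932208844859200 + 238972013081557114878377759564070088449156633644400 + 191177610465245691902702207651256070759325306915520 + 159314675387704743252251839709380058966104422429600 + 136555436046604065644787291179468621970946647796800 + 119486006540778557439188879782035044224578316822200 + 106209783591803162168167893139586705977402948286400 + 95588805232622845951351103825628035379662653457760 + 86898913847838950864864639841480032163329684961600 + 79657337693852371626125919854690029483052211214800 + 73529850178940650731808541404329257984355887275200 + 68277718023302032822393645589734310985473323898400 + 63725870155081897300900735883752023586441768971840 + 59743003270389278719594439891017522112289158411100 + 56228708960366379971383002250369432576272149092800 + 53104891795901581084083946569793352988701474143200 + 50309897490854129448079528329277913357717186030400 + 47794402616311422975675551912814017689831326728880 + 45518478682201355214929097059822873990315549265600 + 43449456923919475432432319920740016081664842480800 + 41560350101140367804935262532881754512896805851200 + 39828668846926185813062959927345014741526105607400 + 38235522093049138380540441530251214151865061383104 + 36764925089470325365904270702164628992177943637600 + 35403261197267720722722631046528901992467649428800 + 34138859011651016411196822794867155492736661949200 + 32961656976766498603914173732975184613676777054400 + 31862935077540948650450367941876011793220884485920 + 30835098462136401919790678653428398509568597889600 + 29871501635194639359797219945508761056144579205550 + 28966304615946316954954879947160010721109894987200 + 28114354480183189985691501125184716288136074546400 + 27311087209320813128957458235893724394189329559360 + 26552445897950790542041973284896676494350737071600 + 25834812225033201608473271304223793345854771204800 + 25154948745427064724039764164638956678858593015200 + 24509950059646883577269513801443085994785295758400 + 23897201308155711487837775956407008844915663364440 + 23314342739664108768622220445275130580405525233600 + 22759239341100677607464548529911436995157774632800 + 22229954705261126965430489261773961716200617083200 + 21724728461959737716216159960370008040832421240400 + 21241956718360632433633578627917341195480589657280 + 20780175050570183902467631266440877256448402925600 + 20338043666515499138585341239495326676523968820800 + 19914334423463092906531479963672507370763052803700 + 19507919435229152234969613025638374567278092542400 + 19117761046524569190270220765125607075932530691552 + 18742902986788793323794334083456477525424049697600 + 18382462544735162682952135351082314496088971818800 + 18035623628796763387047378080307176486728802539200 + 17701630598633860361361315523264450996233824714400 + 17379782769567790172972927968296006432665936992320 + 17069429505825508205598411397433577746368330974600 + 16769965830284709816026509443092637785905728676800 + 16480828488383249301957086866487592306838388527200 + 16201492412308956940906966750106446674519093806400 + 15931467538770474325225183970938005896610442242960 + 15670295939774237041205098987807874652403713681600 + 15417549231068200959895339326714199254784298944800 + 15172826227400451738309699019940957996771849755200 + 14935750817597319679898609972754380528072289602775 + 14705970035788130146361708280865851596871177455040 + 14483152307973158477477439973580005360554947493600 + 14266985855615350141992702063526572444725769172800 + 14057177240091594992845750562592358144068037273200 + 13853450033713455934978420844293918170965601950400 + 13655543604660406564478729117946862197094664779680 + 13463212004594767035401563919102540194318683585600 + 13276222948975395271020986642448338247175368535800 + 13094356881181211774157685455565484298583925131200 + 12917406112516600804236635652111896672927385602400 + 12745174031016379460180147176750404717288353794368 + 12577474372713532362019882082319478339429296507600 + 12414130549691278694980662834497147451904240708800 + 12254975029823441788634756900721542997392647879200 + 12099848763623145057133051117168105744261095374400 + 11948600654077855743918887978203504422457831682220 + 11801087065755906907574210348842967330822549809600 + 11657171369832054384311110222637565290202762616800 + 11516723522002752524259169135617835587911163067200 + 11379619670550338803732274264955718497578887316400 + 11245741792073275994276600450073886515254429818560 + 11114977352630563482715244630886980858100308541600 + 10987218992255499534638057910991728204558925684800 + 10862364230979868858108079980185004020416210620200 + 10740315194676724264196753238834610716816028478400 + 10620978359180316216816789313958670597740294828640 + 10504264311277235818829791629189893997765126753600 + 10390087525285091951233815633220438628224201462800 + 10278366154045467306596892884476132836522865963200 + 10169021833257749569292670619747663338261984410400 + 10061979498170825889615905665855582671543437206080 + 9957167211731546453265739981836253685381526401850 + 9854516003363179994984649878930725296872438500800 + 9753959717614576117484806512819187283639046271200 + 9655434871982105651651626649053336907036631662400 + 9558880523262284595135110382562803537966265345776 + 9464238141843846133797138992636439146501252817600 + 9371451493394396661897167041728238762712024848800 + 9280466527439111257412728526760003434918704219200 + 9191231272367581341476067675541157248044485909400 + 9103695736440271042985819411964574798063109853120 + 9017811814398381693523689040153588243364401269600 + 8933533199310546350593561105198881811183425556800 + 8850815299316930180680657761632225498116912357200 + 8769615158956224399206523286754865631161711326400 + 8689891384783895086486463984148003216332968496160 + 8611604075011067202824423768074597781951590401600 + 8534714752912754102799205698716788873184165487300 + 8459186303771933270031071135011330564571916235200 + 8384982915142354908013254721546318892952864338400 + 8312070020228073560987052506576350902579361170240 + 8240414244191624650978543433243796153419194263600 + 8169983353215627859089837933814361998261765252800 + 8100746206154478470453483375053223337259546903200 = 5116038643916281523788566825952329469323903774552295, so H_118 = 5116038643916281523788566825952329469323903774552295/955888052326228459513511038256280353796626534577600; reducing by gcd(5116038643916281523788566825952329469323903774552295, 955888052326228459513511038256280353796626534577600) = 55 gives 93018884434841482250701215017315081260434614082769/17379782769567790172972927968296006432665936992320 ≈ 5.35213. (The PNT-adjacent estimate ln(118) + γ ≈ 5.34790 matches within O(1/n).)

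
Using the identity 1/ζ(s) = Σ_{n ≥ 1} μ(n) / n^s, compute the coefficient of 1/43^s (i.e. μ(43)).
μ(43) = -1

Factor n = 43 = 43. μ(n) = 0 if any exponent ≥ 2 (not squarefree); otherwise μ(n) = (−1)^{ω(n)} where ω(n) is the number of distinct prime factors. Applying: μ(43) = -1.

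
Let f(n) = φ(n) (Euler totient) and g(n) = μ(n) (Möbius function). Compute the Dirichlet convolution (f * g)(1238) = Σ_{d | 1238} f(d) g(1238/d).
(φ * μ)(1238) = 0

Divisors of 1238: [1, 2, 619, 1238]. For each d | 1238:
  d = 1: φ(1) · μ(1238/1) = 1 · 1 = 1
  d = 2: φ(2) · μ(1238/2) = 1 · -1 = -1
  d = 619: φ(619) · μ(1238/619) = 618 · -1 = -618
  d = 1238: φ(1238) · μ(1238/1238) = 618 · 1 = 618
Summing: (φ * μ)(1238) = 1 + -1 + -618 + 618 = 0.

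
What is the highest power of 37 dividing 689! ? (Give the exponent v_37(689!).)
v_37(689!) = 18

Legendre's formula: v_p(n!) = Σ_{k ≥ 1} ⌊n / p^k⌋. For p = 37, n = 689, the terms are:
  ⌊689/37^1⌋ = ⌊689/37⌋ = 18
(the next term ⌊689/37^2⌋ = 0, terminating the sum). Summing: v_37(689!) = 18 = 18.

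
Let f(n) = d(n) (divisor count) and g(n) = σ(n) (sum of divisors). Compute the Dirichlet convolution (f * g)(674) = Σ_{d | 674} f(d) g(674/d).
(d * σ)(674) = 1700

Divisors of 674: [1, 2, 337, 674]. For each d | 674:
  d = 1: d(1) · σ(674/1) = 1 · 1014 = 1014
  d = 2: d(2) · σ(674/2) = 2 · 338 = 676
  d = 337: d(337) · σ(674/337) = 2 · 3 = 6
  d = 674: d(674) · σ(674/674) = 4 · 1 = 4
Summing: (d * σ)(674) = 1014 + 676 + 6 + 4 = 1700.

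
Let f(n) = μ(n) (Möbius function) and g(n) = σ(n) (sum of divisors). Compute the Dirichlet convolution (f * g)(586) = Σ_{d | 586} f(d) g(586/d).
(μ * σ)(586) = 586

Divisors of 586: [1, 2, 293, 586]. For each d | 586:
  d = 1: μ(1) · σ(586/1) = 1 · 882 = 882
  d = 2: μ(2) · σ(586/2) = -1 · 294 = -294
  d = 293: μ(293) · σ(586/293) = -1 · 3 = -3
  d = 586: μ(586) · σ(586/586) = 1 · 1 = 1
Summing: (μ * σ)(586) = 882 + -294 + -3 + 1 = 586.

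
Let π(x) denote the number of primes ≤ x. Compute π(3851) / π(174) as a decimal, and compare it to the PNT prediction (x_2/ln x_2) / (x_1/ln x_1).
π(3851)/π(174) = 534/40 ≈ 13.3500;  PNT prediction ≈ 13.8299.

π(174) = 40 and π(3851) = 534, so π(3851)/π(174) ≈ 13.3500. The PNT-predicted ratio is (3851/ln(3851)) / (174/ln(174)) ≈ 13.8299. The two agree to within a few percent, as expected.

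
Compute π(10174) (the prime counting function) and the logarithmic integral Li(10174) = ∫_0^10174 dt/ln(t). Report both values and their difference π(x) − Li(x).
π(10174) = 1249;  Li(10174) ≈ 1265.01;  π(x) − Li(x) ≈ -16.01.

Direct count of primes ≤ 10174 gives π(10174) = 1249. Numerical evaluation of the logarithmic integral gives Li(10174) ≈ 1265.01. The difference π(x) − Li(x) ≈ -16.01 is typically negative for small/moderate x (Li(x) overestimates), though Littlewood's theorem shows this sign changes infinitely often.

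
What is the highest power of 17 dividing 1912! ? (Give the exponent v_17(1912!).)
v_17(1912!) = 118

Legendre's formula: v_p(n!) = Σ_{k ≥ 1} ⌊n / p^k⌋. For p = 17, n = 1912, the terms are:
  ⌊1912/17^1⌋ = ⌊1912/17⌋ = 112
  ⌊1912/17^2⌋ = ⌊1912/289⌋ = 6
(the next term ⌊1912/17^3⌋ = 0, terminating the sum). Summing: v_17(1912!) = 112 + 6 = 118.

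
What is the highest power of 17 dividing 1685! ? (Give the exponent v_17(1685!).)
v_17(1685!) = 104

Legendre's formula: v_p(n!) = Σ_{k ≥ 1} ⌊n / p^k⌋. For p = 17, n = 1685, the terms are:
  ⌊1685/17^1⌋ = ⌊1685/17⌋ = 99
  ⌊1685/17^2⌋ = ⌊1685/289⌋ = 5
(the next term ⌊1685/17^3⌋ = 0, terminating the sum). Summing: v_17(1685!) = 99 + 5 = 104.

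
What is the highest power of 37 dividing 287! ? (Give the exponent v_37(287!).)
v_37(287!) = 7

Legendre's formula: v_p(n!) = Σ_{k ≥ 1} ⌊n / p^k⌋. For p = 37, n = 287, the terms are:
  ⌊287/37^1⌋ = ⌊287/37⌋ = 7
(the next term ⌊287/37^2⌋ = 0, terminating the sum). Summing: v_37(287!) = 7 = 7.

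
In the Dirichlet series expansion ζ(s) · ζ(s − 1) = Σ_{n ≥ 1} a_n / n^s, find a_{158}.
σ(158) = 240

In the product (Σ m^0/m^s)(Σ k / k^s) = Σ (Σ_{d | n} d) / n^s, the coefficient of 1/n^s is σ(n) = Σ_{d | n} d. For n = 158, divisors are [1, 2, 79, 158]; summing: σ(158) = 240.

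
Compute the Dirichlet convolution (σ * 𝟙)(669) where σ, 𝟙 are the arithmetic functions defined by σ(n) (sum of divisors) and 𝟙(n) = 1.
(σ * 𝟙)(669) = 1125

Divisors of 669: [1, 3, 223, 669]. For each d | 669:
  d = 1: σ(1) · 𝟙(669/1) = 1 · 1 = 1
  d = 3: σ(3) · 𝟙(669/3) = 4 · 1 = 4
  d = 223: σ(223) · 𝟙(669/223) = 224 · 1 = 224
  d = 669: σ(669) · 𝟙(669/669) = 896 · 1 = 896
Summing: (σ * 𝟙)(669) = 1 + 4 + 224 + 896 = 1125.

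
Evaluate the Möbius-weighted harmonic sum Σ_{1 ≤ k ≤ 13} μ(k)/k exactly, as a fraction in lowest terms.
Σ μ(k)/k = -2323/30030

Values of μ(k) for 1 ≤ k ≤ 13: μ(1) = 1, μ(2) = -1, μ(3) = -1, μ(5) = -1, μ(6) = 1, μ(7) = -1, μ(10) = 1, μ(11) = -1, μ(13) = -1, with μ = 0 on non-squarefree integers. Summing μ(k)/k for k where μ(k) ≠ 0 gives -2323/30030 ≈ -0.0774. (PNT ⟺ this sum → 0 as n → ∞.)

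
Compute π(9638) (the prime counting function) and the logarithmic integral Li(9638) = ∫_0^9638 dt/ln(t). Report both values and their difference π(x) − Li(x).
π(9638) = 1190;  Li(9638) ≈ 1206.76;  π(x) − Li(x) ≈ -16.76.

Direct count of primes ≤ 9638 gives π(9638) = 1190. Numerical evaluation of the logarithmic integral gives Li(9638) ≈ 1206.76. The difference π(x) − Li(x) ≈ -16.76 is typically negative for small/moderate x (Li(x) overestimates), though Littlewood's theorem shows this sign changes infinitely often.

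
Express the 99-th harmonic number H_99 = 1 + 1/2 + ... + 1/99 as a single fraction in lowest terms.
H_99 = 360968703235711654233892612988250163157207/69720375229712477164533808935312303556800

Direct summation: H_99 = 1 + 1/2 + ... + 1/99. The least common denominator is lcm(1, ..., 99) = 69720375229712477164533808935312303556800; over this denominator the numerator is 69720375229712477164533808935312303556800 + 34860187614856238582266904467656151778400 + 23240125076570825721511269645104101185600 + 17430093807428119291133452233828075889200 + 13944075045942495432906761787062460711360 + 11620062538285412860755634822552050592800 + 9960053604244639594933401276473186222400 + 8715046903714059645566726116914037944600 + 7746708358856941907170423215034700395200 + 6972037522971247716453380893531230355680 + 6338215929973861560412164448664754868800 + 5810031269142706430377817411276025296400 + 5363105786900959781887216071947100273600 + 4980026802122319797466700638236593111200 + 4648025015314165144302253929020820237120 + 4357523451857029822783363058457018972300 + 4101198542924263362619635819724253150400 + 3873354179428470953585211607517350197600 + 3669493433142761956028095207121700187200 + 3486018761485623858226690446765615177840 + 3320017868081546531644467092157728740800 + 3169107964986930780206082224332377434400 + 3031320662161412050631904736317926241600 + 2905015634571353215188908705638012648200 + 2788815009188499086581352357412492142272 + 2681552893450479890943608035973550136800 + 2582236119618980635723474405011566798400 + 2490013401061159898733350319118296555600 + 2404150869990085419466683066734907019200 + 2324012507657082572151126964510410118560 + 2249044362248789585952703514042332372800 + 2178761725928514911391681529228509486150 + 2112738643324620520137388149554918289600 + 2050599271462131681309817909862126575200 + 1992010720848927918986680255294637244480 + 1936677089714235476792605803758675098800 + 1884334465667904788230643484738170366400 + 1834746716571380978014047603560850093600 + 1787701928966986593962405357315700091200 + 1743009380742811929113345223382807588920 + 1700496956822255540598385583788104964800 + 1660008934040773265822233546078864370400 + 1621404075109592492198460672914239617600 + 1584553982493465390103041112166188717200 + 1549341671771388381434084643006940079040 + 1515660331080706025315952368158963120800 + 1483412238930052705628378913517283054400 + 1452507817285676607594454352819006324100 + 1422864800606377084990485896639026603200 + 1394407504594249543290676178706246071136 + 1367066180974754454206545273241417716800 + 1340776446725239945471804017986775068400 + 1315478777919103342727052998779477425600 + 1291118059809490317861737202505783399200 + 1267643185994772312082432889732950973760 + 1245006700530579949366675159559148277800 + 1223164477714253985342698402373900062400 + 1202075434995042709733341533367453509600 + 1181701275079872494314132354835801755200 + 1162006253828541286075563482255205059280 + 1142956970978893068271046048119873828800 + 1124522181124394792976351757021166186400 + 1106672622693848843881489030719242913600 + 1089380862964257455695840764614254743075 + 1072621157380191956377443214389420054720 + 1056369321662310260068694074777459144800 + 1040602615368842942754235954258392590400 + 1025299635731065840654908954931063287600 + 1010440220720470683543968245439308747200 + 996005360424463959493340127647318622240 + 981977115911443340345546604722708500800 + 968338544857117738396302901879337549400 + 955073633283732563897723410072771281600 + 942167232833952394115321742369085183200 + 929605003062833028860450785804164047424 + 917373358285690489007023801780425046800 + 905459418567694508630309206952107838400 + 893850964483493296981202678657850045600 + 882536395312816166639668467535598779200 + 871504690371405964556672611691403794460 + 860745373206326878574491468337188932800 + 850248478411127770299192791894052482400 + 840004520839909363428118179943521729600 + 830004467020386632911116773039432185200 + 820239708584852672523927163944850630080 + 810702037554796246099230336457119808800 + 801383623330028473155561022244969006400 + 792276991246732695051520556083094358600 + 783375002581039069264424819497891051200 + 774670835885694190717042321503470039520 + 766157969557279968841030867421014324800 + 757830165540353012657976184079481560400 + 749681454082929861984234504680777457600 + 741706119465026352814189456758641527200 + 733898686628552391205619041424340037440 + 726253908642838303797227176409503162050 + 718766754945489455304472257065075294400 + 711432400303188542495242948319513301600 + 704246214441540173379129383184972763200 = 360968703235711654233892612988250163157207, so H_99 = 360968703235711654233892612988250163157207/69720375229712477164533808935312303556800 (already in lowest terms) ≈ 5.17738. (The PNT-adjacent estimate ln(99) + γ ≈ 5.17234 matches within O(1/n).)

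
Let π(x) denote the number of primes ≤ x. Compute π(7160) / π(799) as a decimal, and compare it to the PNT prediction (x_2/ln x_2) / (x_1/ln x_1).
π(7160)/π(799) = 916/139 ≈ 6.5899;  PNT prediction ≈ 6.7473.

π(799) = 139 and π(7160) = 916, so π(7160)/π(799) ≈ 6.5899. The PNT-predicted ratio is (7160/ln(7160)) / (799/ln(799)) ≈ 6.7473. The two agree to within a few percent, as expected.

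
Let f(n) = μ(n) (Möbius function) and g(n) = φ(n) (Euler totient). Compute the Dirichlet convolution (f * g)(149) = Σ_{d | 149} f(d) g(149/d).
(μ * φ)(149) = 147

Divisors of 149: [1, 149]. For each d | 149:
  d = 1: μ(1) · φ(149/1) = 1 · 148 = 148
  d = 149: μ(149) · φ(149/149) = -1 · 1 = -1
Summing: (μ * φ)(149) = 148 + -1 = 147.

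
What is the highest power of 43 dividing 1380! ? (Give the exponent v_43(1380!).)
v_43(1380!) = 32

Legendre's formula: v_p(n!) = Σ_{k ≥ 1} ⌊n / p^k⌋. For p = 43, n = 1380, the terms are:
  ⌊1380/43^1⌋ = ⌊1380/43⌋ = 32
(the next term ⌊1380/43^2⌋ = 0, terminating the sum). Summing: v_43(1380!) = 32 = 32.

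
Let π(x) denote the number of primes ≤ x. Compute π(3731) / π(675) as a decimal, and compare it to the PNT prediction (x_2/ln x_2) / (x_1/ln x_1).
π(3731)/π(675) = 520/122 ≈ 4.2623;  PNT prediction ≈ 4.3784.

π(675) = 122 and π(3731) = 520, so π(3731)/π(675) ≈ 4.2623. The PNT-predicted ratio is (3731/ln(3731)) / (675/ln(675)) ≈ 4.3784. The two agree to within a few percent, as expected.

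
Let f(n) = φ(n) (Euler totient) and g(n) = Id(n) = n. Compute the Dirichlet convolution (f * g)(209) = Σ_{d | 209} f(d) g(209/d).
(φ * Id)(209) = 777

Divisors of 209: [1, 11, 19, 209]. For each d | 209:
  d = 1: φ(1) · Id(209/1) = 1 · 209 = 209
  d = 11: φ(11) · Id(209/11) = 10 · 19 = 190
  d = 19: φ(19) · Id(209/19) = 18 · 11 = 198
  d = 209: φ(209) · Id(209/209) = 180 · 1 = 180
Summing: (φ * Id)(209) = 209 + 190 + 198 + 180 = 777.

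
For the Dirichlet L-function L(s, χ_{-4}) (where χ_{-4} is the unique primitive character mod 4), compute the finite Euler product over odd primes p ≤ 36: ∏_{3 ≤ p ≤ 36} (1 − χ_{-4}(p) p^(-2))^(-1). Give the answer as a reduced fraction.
∏ = 70163108671177093/76623095660544000

The odd primes p ≤ 36 are [3, 5, 7, 11, 13, 17, 19, 23, 29, 31]. For each, χ(p) = 1 if p ≡ 1 mod 4, χ(p) = −1 if p ≡ 3 mod 4. Taking (1 − χ(p)/p^2)^(-1) = p^2/(p^2 − χ(p)): (1 − (-1)/3^2)^(-1) · (1 − (1)/5^2)^(-1) · (1 − (-1)/7^2)^(-1) · (1 − (-1)/11^2)^(-1) · (1 − (1)/13^2)^(-1) · (1 − (1)/17^2)^(-1) · (1 − (-1)/19^2)^(-1) · (1 − (-1)/23^2)^(-1) · (1 − (1)/29^2)^(-1) · (1 − (-1)/31^2)^(-1) = 70163108671177093/76623095660544000.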